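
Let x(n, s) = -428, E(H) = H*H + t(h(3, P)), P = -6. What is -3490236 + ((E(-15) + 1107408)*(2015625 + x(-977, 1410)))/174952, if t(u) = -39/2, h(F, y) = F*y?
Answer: 170677435125/18416 ≈ 9.2679e+6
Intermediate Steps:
t(u) = -39/2 (t(u) = -39*½ = -39/2)
E(H) = -39/2 + H² (E(H) = H*H - 39/2 = H² - 39/2 = -39/2 + H²)
-3490236 + ((E(-15) + 1107408)*(2015625 + x(-977, 1410)))/174952 = -3490236 + (((-39/2 + (-15)²) + 1107408)*(2015625 - 428))/174952 = -3490236 + (((-39/2 + 225) + 1107408)*2015197)*(1/174952) = -3490236 + ((411/2 + 1107408)*2015197)*(1/174952) = -3490236 + ((2215227/2)*2015197)*(1/174952) = -3490236 + (4464118804719/2)*(1/174952) = -3490236 + 234953621301/18416 = 170677435125/18416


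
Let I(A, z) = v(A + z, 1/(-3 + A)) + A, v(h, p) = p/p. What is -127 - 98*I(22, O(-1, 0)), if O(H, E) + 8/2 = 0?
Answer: -2381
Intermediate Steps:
O(H, E) = -4 (O(H, E) = -4 + 0 = -4)
v(h, p) = 1
I(A, z) = 1 + A
-127 - 98*I(22, O(-1, 0)) = -127 - 98*(1 + 22) = -127 - 98*23 = -127 - 2254 = -2381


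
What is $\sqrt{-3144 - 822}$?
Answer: $i \sqrt{3966} \approx 62.976 i$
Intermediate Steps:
$\sqrt{-3144 - 822} = \sqrt{-3966} = i \sqrt{3966}$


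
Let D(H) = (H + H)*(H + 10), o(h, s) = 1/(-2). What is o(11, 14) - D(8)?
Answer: -577/2 ≈ -288.50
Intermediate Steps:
o(h, s) = -½
D(H) = 2*H*(10 + H) (D(H) = (2*H)*(10 + H) = 2*H*(10 + H))
o(11, 14) - D(8) = -½ - 2*8*(10 + 8) = -½ - 2*8*18 = -½ - 1*288 = -½ - 288 = -577/2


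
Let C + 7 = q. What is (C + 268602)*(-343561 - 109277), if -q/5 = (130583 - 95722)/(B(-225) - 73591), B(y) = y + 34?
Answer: -1495697543356435/12297 ≈ -1.2163e+11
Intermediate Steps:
B(y) = 34 + y
q = 174305/73782 (q = -5*(130583 - 95722)/((34 - 225) - 73591) = -174305/(-191 - 73591) = -174305/(-73782) = -174305*(-1)/73782 = -5*(-34861/73782) = 174305/73782 ≈ 2.3624)
C = -342169/73782 (C = -7 + 174305/73782 = -342169/73782 ≈ -4.6376)
(C + 268602)*(-343561 - 109277) = (-342169/73782 + 268602)*(-343561 - 109277) = (19817650595/73782)*(-452838) = -1495697543356435/12297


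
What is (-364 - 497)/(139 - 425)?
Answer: 861/286 ≈ 3.0105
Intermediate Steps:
(-364 - 497)/(139 - 425) = -861/(-286) = -861*(-1/286) = 861/286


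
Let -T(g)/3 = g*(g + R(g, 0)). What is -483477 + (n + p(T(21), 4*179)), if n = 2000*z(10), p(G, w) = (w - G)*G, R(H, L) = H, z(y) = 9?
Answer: -9361329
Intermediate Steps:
T(g) = -6*g² (T(g) = -3*g*(g + g) = -3*g*2*g = -6*g²)
p(G, w) = G*(w - G)
n = 18000 (n = 2000*9 = 18000)
-483477 + (n + p(T(21), 4*179)) = -483477 + (18000 + (-6*21²)*(4*179 - (-6)*21²)) = -483477 + (18000 + (-6*441)*(716 - (-6)*441)) = -483477 + (18000 - 2646*(716 - 1*(-2646))) = -483477 + (18000 - 2646*(716 + 2646)) = -483477 + (18000 - 2646*3362) = -483477 + (18000 - 8895852) = -483477 - 8877852 = -9361329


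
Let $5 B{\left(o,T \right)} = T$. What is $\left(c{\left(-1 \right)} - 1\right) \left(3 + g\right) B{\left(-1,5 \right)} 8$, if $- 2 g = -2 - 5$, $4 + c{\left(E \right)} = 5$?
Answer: $0$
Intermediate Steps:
$B{\left(o,T \right)} = \frac{T}{5}$
$c{\left(E \right)} = 1$ ($c{\left(E \right)} = -4 + 5 = 1$)
$g = \frac{7}{2}$ ($g = - \frac{-2 - 5}{2} = \left(- \frac{1}{2}\right) \left(-7\right) = \frac{7}{2} \approx 3.5$)
$\left(c{\left(-1 \right)} - 1\right) \left(3 + g\right) B{\left(-1,5 \right)} 8 = \left(1 - 1\right) \left(3 + \frac{7}{2}\right) \frac{1}{5} \cdot 5 \cdot 8 = 0 \cdot \frac{13}{2} \cdot 1 \cdot 8 = 0 \cdot 1 \cdot 8 = 0 \cdot 8 = 0$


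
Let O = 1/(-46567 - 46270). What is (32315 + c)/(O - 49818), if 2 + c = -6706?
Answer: -2377277059/4624953667 ≈ -0.51401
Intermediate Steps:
c = -6708 (c = -2 - 6706 = -6708)
O = -1/92837 (O = 1/(-92837) = -1/92837 ≈ -1.0772e-5)
(32315 + c)/(O - 49818) = (32315 - 6708)/(-1/92837 - 49818) = 25607/(-4624953667/92837) = 25607*(-92837/4624953667) = -2377277059/4624953667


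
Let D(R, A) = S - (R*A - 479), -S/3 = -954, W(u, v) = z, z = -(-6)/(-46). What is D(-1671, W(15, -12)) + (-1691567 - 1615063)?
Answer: -75980660/23 ≈ -3.3035e+6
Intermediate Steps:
z = -3/23 (z = -(-6)*(-1)/46 = -1*3/23 = -3/23 ≈ -0.13043)
W(u, v) = -3/23
S = 2862 (S = -3*(-954) = 2862)
D(R, A) = 3341 - A*R (D(R, A) = 2862 - (R*A - 479) = 2862 - (A*R - 479) = 2862 - (-479 + A*R) = 2862 + (479 - A*R) = 3341 - A*R)
D(-1671, W(15, -12)) + (-1691567 - 1615063) = (3341 - 1*(-3/23)*(-1671)) + (-1691567 - 1615063) = (3341 - 5013/23) - 3306630 = 71830/23 - 3306630 = -75980660/23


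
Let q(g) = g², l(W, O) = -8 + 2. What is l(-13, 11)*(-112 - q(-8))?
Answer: 1056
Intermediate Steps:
l(W, O) = -6
l(-13, 11)*(-112 - q(-8)) = -6*(-112 - 1*(-8)²) = -6*(-112 - 1*64) = -6*(-112 - 64) = -6*(-176) = 1056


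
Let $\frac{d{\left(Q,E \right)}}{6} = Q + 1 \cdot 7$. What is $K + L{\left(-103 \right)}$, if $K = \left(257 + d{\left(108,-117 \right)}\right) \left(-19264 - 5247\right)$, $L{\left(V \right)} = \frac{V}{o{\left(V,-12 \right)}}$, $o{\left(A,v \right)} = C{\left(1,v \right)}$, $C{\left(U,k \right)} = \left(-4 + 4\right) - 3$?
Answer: $- \frac{69635648}{3} \approx -2.3212 \cdot 10^{7}$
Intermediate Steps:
$C{\left(U,k \right)} = -3$ ($C{\left(U,k \right)} = 0 - 3 = -3$)
$o{\left(A,v \right)} = -3$
$d{\left(Q,E \right)} = 42 + 6 Q$ ($d{\left(Q,E \right)} = 6 \left(Q + 1 \cdot 7\right) = 6 \left(Q + 7\right) = 6 \left(7 + Q\right) = 42 + 6 Q$)
$L{\left(V \right)} = - \frac{V}{3}$ ($L{\left(V \right)} = \frac{V}{-3} = V \left(- \frac{1}{3}\right) = - \frac{V}{3}$)
$K = -23211917$ ($K = \left(257 + \left(42 + 6 \cdot 108\right)\right) \left(-19264 - 5247\right) = \left(257 + \left(42 + 648\right)\right) \left(-24511\right) = \left(257 + 690\right) \left(-24511\right) = 947 \left(-24511\right) = -23211917$)
$K + L{\left(-103 \right)} = -23211917 - - \frac{103}{3} = -23211917 + \frac{103}{3} = - \frac{69635648}{3}$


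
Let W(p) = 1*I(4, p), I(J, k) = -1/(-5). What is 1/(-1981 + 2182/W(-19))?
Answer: 1/8929 ≈ 0.00011199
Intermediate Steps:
I(J, k) = ⅕ (I(J, k) = -1*(-⅕) = ⅕)
W(p) = ⅕ (W(p) = 1*(⅕) = ⅕)
1/(-1981 + 2182/W(-19)) = 1/(-1981 + 2182/(⅕)) = 1/(-1981 + 2182*5) = 1/(-1981 + 10910) = 1/8929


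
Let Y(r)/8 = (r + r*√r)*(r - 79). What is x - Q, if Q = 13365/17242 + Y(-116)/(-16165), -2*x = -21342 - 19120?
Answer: 1128325255585/55743386 + 72384*I*√29/3233 ≈ 20241.0 + 120.57*I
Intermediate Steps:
x = 20231 (x = -(-21342 - 19120)/2 = -½*(-40462) = 20231)
Y(r) = 8*(-79 + r)*(r + r^(3/2)) (Y(r) = 8*((r + r*√r)*(r - 79)) = 8*((r + r^(3/2))*(-79 + r)) = 8*((-79 + r)*(r + r^(3/2))) = 8*(-79 + r)*(r + r^(3/2)))
Q = -580813419/55743386 - 72384*I*√29/3233 (Q = 13365/17242 + (-632*(-116) - (-146624)*I*√29 + 8*(-116)² + 8*(-116)^(5/2))/(-16165) = 13365*(1/17242) + (73312 - (-146624)*I*√29 + 8*13456 + 8*(26912*I*√29))*(-1/16165) = 13365/17242 + (73312 + 146624*I*√29 + 107648 + 215296*I*√29)*(-1/16165) = 13365/17242 + (180960 + 361920*I*√29)*(-1/16165) = 13365/17242 + (-36192/3233 - 72384*I*√29/3233) = -580813419/55743386 - 72384*I*√29/3233 ≈ -10.419 - 120.57*I)
x - Q = 20231 - (-580813419/55743386 - 72384*I*√29/3233) = 20231 + (580813419/55743386 + 72384*I*√29/3233) = 1128325255585/55743386 + 72384*I*√29/3233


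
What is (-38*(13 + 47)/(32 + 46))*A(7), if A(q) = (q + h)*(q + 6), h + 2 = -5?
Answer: 0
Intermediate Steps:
h = -7 (h = -2 - 5 = -7)
A(q) = (-7 + q)*(6 + q) (A(q) = (q - 7)*(q + 6) = (-7 + q)*(6 + q))
(-38*(13 + 47)/(32 + 46))*A(7) = (-38*(13 + 47)/(32 + 46))*(-42 + 7**2 - 1*7) = (-2280/78)*(-42 + 49 - 7) = -2280/78*0 = -38*10/13*0 = -380/13*0 = 0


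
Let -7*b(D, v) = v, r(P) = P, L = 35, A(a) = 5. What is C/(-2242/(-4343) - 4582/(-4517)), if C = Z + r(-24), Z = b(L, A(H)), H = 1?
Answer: -3393798263/210187180 ≈ -16.147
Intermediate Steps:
b(D, v) = -v/7
Z = -5/7 (Z = -⅐*5 = -5/7 ≈ -0.71429)
C = -173/7 (C = -5/7 - 24 = -173/7 ≈ -24.714)
C/(-2242/(-4343) - 4582/(-4517)) = -173/(7*(-2242/(-4343) - 4582/(-4517))) = -173/(7*(-2242*(-1/4343) - 4582*(-1/4517))) = -173/(7*(2242/4343 + 4582/4517)) = -173/(7*30026740/19617331) = -173/7*19617331/30026740 = -3393798263/210187180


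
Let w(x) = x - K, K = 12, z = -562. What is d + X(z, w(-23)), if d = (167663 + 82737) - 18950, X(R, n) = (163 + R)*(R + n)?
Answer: 469653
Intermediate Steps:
w(x) = -12 + x (w(x) = x - 1*12 = x - 12 = -12 + x)
d = 231450 (d = 250400 - 18950 = 231450)
d + X(z, w(-23)) = 231450 + ((-562)**2 + 163*(-562) + 163*(-12 - 23) - 562*(-12 - 23)) = 231450 + (315844 - 91606 + 163*(-35) - 562*(-35)) = 231450 + (315844 - 91606 - 5705 + 19670) = 231450 + 238203 = 469653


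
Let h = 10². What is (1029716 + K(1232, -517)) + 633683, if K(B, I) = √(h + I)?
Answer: 1663399 + I*√417 ≈ 1.6634e+6 + 20.421*I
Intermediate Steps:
h = 100
K(B, I) = √(100 + I)
(1029716 + K(1232, -517)) + 633683 = (1029716 + √(100 - 517)) + 633683 = (1029716 + √(-417)) + 633683 = (1029716 + I*√417) + 633683 = 1663399 + I*√417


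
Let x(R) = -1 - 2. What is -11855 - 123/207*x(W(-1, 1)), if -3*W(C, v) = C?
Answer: -272624/23 ≈ -11853.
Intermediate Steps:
W(C, v) = -C/3
x(R) = -3
-11855 - 123/207*x(W(-1, 1)) = -11855 - 123/207*(-3) = -11855 - 123*(1/207)*(-3) = -11855 - 41*(-3)/69 = -11855 - 1*(-41/23) = -11855 + 41/23 = -272624/23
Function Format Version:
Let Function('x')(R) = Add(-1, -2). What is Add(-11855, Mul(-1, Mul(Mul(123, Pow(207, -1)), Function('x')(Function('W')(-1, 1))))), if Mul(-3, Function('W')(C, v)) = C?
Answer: Rational(-272624, 23) ≈ -11853.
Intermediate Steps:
Function('W')(C, v) = Mul(Rational(-1, 3), C)
Function('x')(R) = -3
Add(-11855, Mul(-1, Mul(Mul(123, Pow(207, -1)), Function('x')(Function('W')(-1, 1))))) = Add(-11855, Mul(-1, Mul(Mul(123, Pow(207, -1)), -3))) = Add(-11855, Mul(-1, Mul(Mul(123, Rational(1, 207)), -3))) = Add(-11855, Mul(-1, Mul(Rational(41, 69), -3))) = Add(-11855, Mul(-1, Rational(-41, 23))) = Add(-11855, Rational(41, 23)) = Rational(-272624, 23)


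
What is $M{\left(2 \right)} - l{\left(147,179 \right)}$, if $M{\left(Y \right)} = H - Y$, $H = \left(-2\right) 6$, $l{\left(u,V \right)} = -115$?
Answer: $101$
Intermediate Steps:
$H = -12$
$M{\left(Y \right)} = -12 - Y$
$M{\left(2 \right)} - l{\left(147,179 \right)} = \left(-12 - 2\right) - -115 = \left(-12 - 2\right) + 115 = -14 + 115 = 101$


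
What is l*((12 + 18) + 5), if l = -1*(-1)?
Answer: 35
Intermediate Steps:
l = 1
l*((12 + 18) + 5) = 1*((12 + 18) + 5) = 1*(30 + 5) = 1*35 = 35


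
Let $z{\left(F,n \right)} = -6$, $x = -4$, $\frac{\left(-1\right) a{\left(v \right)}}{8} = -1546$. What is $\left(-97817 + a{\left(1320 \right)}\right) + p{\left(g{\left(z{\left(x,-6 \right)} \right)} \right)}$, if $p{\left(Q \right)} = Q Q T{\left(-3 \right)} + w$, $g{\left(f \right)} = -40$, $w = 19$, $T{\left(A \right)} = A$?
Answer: $-90230$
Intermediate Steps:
$a{\left(v \right)} = 12368$ ($a{\left(v \right)} = \left(-8\right) \left(-1546\right) = 12368$)
$p{\left(Q \right)} = 19 - 3 Q^{2}$ ($p{\left(Q \right)} = Q Q \left(-3\right) + 19 = Q^{2} \left(-3\right) + 19 = - 3 Q^{2} + 19 = 19 - 3 Q^{2}$)
$\left(-97817 + a{\left(1320 \right)}\right) + p{\left(g{\left(z{\left(x,-6 \right)} \right)} \right)} = \left(-97817 + 12368\right) + \left(19 - 3 \left(-40\right)^{2}\right) = -85449 + \left(19 - 4800\right) = -85449 - 4781 = -90230$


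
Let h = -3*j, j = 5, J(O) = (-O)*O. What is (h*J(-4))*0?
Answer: 0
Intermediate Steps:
J(O) = -O**2
h = -15 (h = -3*5 = -15)
(h*J(-4))*0 = -(-15)*(-4)**2*0 = -(-15)*16*0 = -15*(-16)*0 = 240*0 = 0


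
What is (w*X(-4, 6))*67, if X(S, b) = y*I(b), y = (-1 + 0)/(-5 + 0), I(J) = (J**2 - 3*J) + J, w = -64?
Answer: -102912/5 ≈ -20582.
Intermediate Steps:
I(J) = J**2 - 2*J
y = 1/5 (y = -1/(-5) = -1/5*(-1) = 1/5 ≈ 0.20000)
X(S, b) = b*(-2 + b)/5 (X(S, b) = (b*(-2 + b))/5 = b*(-2 + b)/5)
(w*X(-4, 6))*67 = -64*6*(-2 + 6)/5*67 = -64*6*4/5*67 = -64*24/5*67 = -1536/5*67 = -102912/5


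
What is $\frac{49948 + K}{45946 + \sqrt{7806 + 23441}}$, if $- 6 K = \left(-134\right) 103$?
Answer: $\frac{7201805770}{6333011007} - \frac{156745 \sqrt{31247}}{6333011007} \approx 1.1328$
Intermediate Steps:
$K = \frac{6901}{3}$ ($K = - \frac{\left(-134\right) 103}{6} = \left(- \frac{1}{6}\right) \left(-13802\right) = \frac{6901}{3} \approx 2300.3$)
$\frac{49948 + K}{45946 + \sqrt{7806 + 23441}} = \frac{49948 + \frac{6901}{3}}{45946 + \sqrt{7806 + 23441}} = \frac{156745}{3 \left(45946 + \sqrt{31247}\right)}$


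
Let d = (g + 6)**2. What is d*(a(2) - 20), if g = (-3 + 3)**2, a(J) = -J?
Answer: -792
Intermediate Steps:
g = 0 (g = 0**2 = 0)
d = 36 (d = (0 + 6)**2 = 6**2 = 36)
d*(a(2) - 20) = 36*(-1*2 - 20) = 36*(-2 - 20) = 36*(-22) = -792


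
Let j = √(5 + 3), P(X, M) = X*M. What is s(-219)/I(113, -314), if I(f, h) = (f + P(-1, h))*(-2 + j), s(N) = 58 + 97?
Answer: 155/854 + 155*√2/854 ≈ 0.43818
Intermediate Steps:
P(X, M) = M*X
j = 2*√2 (j = √8 = 2*√2 ≈ 2.8284)
s(N) = 155
I(f, h) = (-2 + 2*√2)*(f - h) (I(f, h) = (f + h*(-1))*(-2 + 2*√2) = (f - h)*(-2 + 2*√2) = (-2 + 2*√2)*(f - h))
s(-219)/I(113, -314) = 155/(-2*113 + 2*(-314) - 2*(-314)*√2 + 2*113*√2) = 155/(-226 - 628 + 628*√2 + 226*√2) = 155/(-854 + 854*√2)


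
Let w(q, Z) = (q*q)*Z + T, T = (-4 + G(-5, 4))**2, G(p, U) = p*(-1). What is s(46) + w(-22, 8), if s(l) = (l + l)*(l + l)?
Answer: 12337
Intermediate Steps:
G(p, U) = -p
T = 1 (T = (-4 - 1*(-5))**2 = (-4 + 5)**2 = 1**2 = 1)
s(l) = 4*l**2 (s(l) = (2*l)*(2*l) = 4*l**2)
w(q, Z) = 1 + Z*q**2 (w(q, Z) = (q*q)*Z + 1 = q**2*Z + 1 = Z*q**2 + 1 = 1 + Z*q**2)
s(46) + w(-22, 8) = 4*46**2 + (1 + 8*(-22)**2) = 4*2116 + (1 + 8*484) = 8464 + (1 + 3872) = 8464 + 3873 = 12337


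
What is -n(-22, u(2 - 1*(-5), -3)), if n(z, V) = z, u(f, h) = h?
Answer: 22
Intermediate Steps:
-n(-22, u(2 - 1*(-5), -3)) = -1*(-22) = 22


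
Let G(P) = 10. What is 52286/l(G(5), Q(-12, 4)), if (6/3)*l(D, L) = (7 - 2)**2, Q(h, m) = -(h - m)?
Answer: 104572/25 ≈ 4182.9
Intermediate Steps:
Q(h, m) = m - h
l(D, L) = 25/2 (l(D, L) = (7 - 2)**2/2 = (1/2)*5**2 = (1/2)*25 = 25/2)
52286/l(G(5), Q(-12, 4)) = 52286/(25/2) = 52286*(2/25) = 104572/25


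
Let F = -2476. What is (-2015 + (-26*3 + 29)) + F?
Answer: -4540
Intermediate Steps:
(-2015 + (-26*3 + 29)) + F = (-2015 + (-26*3 + 29)) - 2476 = (-2015 + (-78 + 29)) - 2476 = (-2015 - 49) - 2476 = -2064 - 2476 = -4540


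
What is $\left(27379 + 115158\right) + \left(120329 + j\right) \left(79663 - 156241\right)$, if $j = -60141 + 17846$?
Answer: $-5975545115$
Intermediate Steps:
$j = -42295$
$\left(27379 + 115158\right) + \left(120329 + j\right) \left(79663 - 156241\right) = \left(27379 + 115158\right) + \left(120329 - 42295\right) \left(79663 - 156241\right) = 142537 + 78034 \left(-76578\right) = 142537 - 5975687652 = -5975545115$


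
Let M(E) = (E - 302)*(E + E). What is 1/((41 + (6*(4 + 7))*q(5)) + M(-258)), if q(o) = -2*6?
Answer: 1/288209 ≈ 3.4697e-6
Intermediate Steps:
q(o) = -12
M(E) = 2*E*(-302 + E) (M(E) = (-302 + E)*(2*E) = 2*E*(-302 + E))
1/((41 + (6*(4 + 7))*q(5)) + M(-258)) = 1/((41 + (6*(4 + 7))*(-12)) + 2*(-258)*(-302 - 258)) = 1/((41 + (6*11)*(-12)) + 2*(-258)*(-560)) = 1/((41 + 66*(-12)) + 288960) = 1/((41 - 792) + 288960) = 1/(-751 + 288960) = 1/288209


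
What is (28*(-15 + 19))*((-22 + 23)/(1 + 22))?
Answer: 112/23 ≈ 4.8696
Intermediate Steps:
(28*(-15 + 19))*((-22 + 23)/(1 + 22)) = (28*4)*(1/23) = 112*(1*(1/23)) = 112*(1/23) = 112/23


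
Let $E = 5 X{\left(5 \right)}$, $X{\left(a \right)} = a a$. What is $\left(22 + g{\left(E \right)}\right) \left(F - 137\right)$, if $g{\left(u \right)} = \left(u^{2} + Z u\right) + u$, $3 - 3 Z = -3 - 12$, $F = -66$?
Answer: $-3353966$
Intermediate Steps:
$Z = 6$ ($Z = 1 - \frac{-3 - 12}{3} = 1 - -5 = 1 + 5 = 6$)
$X{\left(a \right)} = a^{2}$
$E = 125$ ($E = 5 \cdot 5^{2} = 5 \cdot 25 = 125$)
$g{\left(u \right)} = u^{2} + 7 u$ ($g{\left(u \right)} = \left(u^{2} + 6 u\right) + u = u^{2} + 7 u$)
$\left(22 + g{\left(E \right)}\right) \left(F - 137\right) = \left(22 + 125 \left(7 + 125\right)\right) \left(-66 - 137\right) = \left(22 + 125 \cdot 132\right) \left(-203\right) = \left(22 + 16500\right) \left(-203\right) = 16522 \left(-203\right) = -3353966$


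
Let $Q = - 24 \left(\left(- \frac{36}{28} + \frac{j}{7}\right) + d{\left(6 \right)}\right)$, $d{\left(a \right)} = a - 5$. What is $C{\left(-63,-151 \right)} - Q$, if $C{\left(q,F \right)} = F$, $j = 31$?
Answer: $- \frac{361}{7} \approx -51.571$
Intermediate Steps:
$d{\left(a \right)} = -5 + a$ ($d{\left(a \right)} = a - 5 = -5 + a$)
$Q = - \frac{696}{7}$ ($Q = - 24 \left(\left(- \frac{36}{28} + \frac{31}{7}\right) + \left(-5 + 6\right)\right) = - 24 \left(\left(\left(-36\right) \frac{1}{28} + 31 \cdot \frac{1}{7}\right) + 1\right) = - 24 \left(\left(- \frac{9}{7} + \frac{31}{7}\right) + 1\right) = - 24 \left(\frac{22}{7} + 1\right) = \left(-24\right) \frac{29}{7} = - \frac{696}{7} \approx -99.429$)
$C{\left(-63,-151 \right)} - Q = -151 - - \frac{696}{7} = -151 + \frac{696}{7} = - \frac{361}{7}$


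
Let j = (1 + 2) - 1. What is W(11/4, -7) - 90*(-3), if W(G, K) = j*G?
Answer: 551/2 ≈ 275.50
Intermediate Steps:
j = 2 (j = 3 - 1 = 2)
W(G, K) = 2*G
W(11/4, -7) - 90*(-3) = 2*(11/4) - 90*(-3) = 2*(11*(¼)) + 270 = 2*(11/4) + 270 = 11/2 + 270 = 551/2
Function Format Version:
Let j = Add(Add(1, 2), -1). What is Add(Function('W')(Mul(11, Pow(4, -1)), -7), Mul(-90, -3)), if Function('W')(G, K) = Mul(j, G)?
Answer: Rational(551, 2) ≈ 275.50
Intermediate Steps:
j = 2 (j = Add(3, -1) = 2)
Function('W')(G, K) = Mul(2, G)
Add(Function('W')(Mul(11, Pow(4, -1)), -7), Mul(-90, -3)) = Add(Mul(2, Mul(11, Pow(4, -1))), Mul(-90, -3)) = Add(Mul(2, Mul(11, Rational(1, 4))), 270) = Add(Mul(2, Rational(11, 4)), 270) = Add(Rational(11, 2), 270) = Rational(551, 2)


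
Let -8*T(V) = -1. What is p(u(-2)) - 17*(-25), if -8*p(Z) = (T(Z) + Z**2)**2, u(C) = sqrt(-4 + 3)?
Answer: 217551/512 ≈ 424.90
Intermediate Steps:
T(V) = 1/8 (T(V) = -1/8*(-1) = 1/8)
u(C) = I (u(C) = sqrt(-1) = I)
p(Z) = -(1/8 + Z**2)**2/8
p(u(-2)) - 17*(-25) = -(1 + 8*I**2)**2/512 - 17*(-25) = -(1 + 8*(-1))**2/512 + 425 = -(1 - 8)**2/512 + 425 = -1/512*(-7)**2 + 425 = -1/512*49 + 425 = -49/512 + 425 = 217551/512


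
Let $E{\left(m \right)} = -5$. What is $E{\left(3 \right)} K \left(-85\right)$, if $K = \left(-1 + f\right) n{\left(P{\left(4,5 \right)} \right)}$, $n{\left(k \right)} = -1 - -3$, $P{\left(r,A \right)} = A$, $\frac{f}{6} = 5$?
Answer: $24650$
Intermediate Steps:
$f = 30$ ($f = 6 \cdot 5 = 30$)
$n{\left(k \right)} = 2$ ($n{\left(k \right)} = -1 + 3 = 2$)
$K = 58$ ($K = \left(-1 + 30\right) 2 = 29 \cdot 2 = 58$)
$E{\left(3 \right)} K \left(-85\right) = \left(-5\right) 58 \left(-85\right) = \left(-290\right) \left(-85\right) = 24650$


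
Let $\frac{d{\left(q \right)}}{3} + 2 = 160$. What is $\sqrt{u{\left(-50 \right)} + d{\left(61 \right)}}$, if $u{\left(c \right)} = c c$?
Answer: $\sqrt{2974} \approx 54.534$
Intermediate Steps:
$u{\left(c \right)} = c^{2}$
$d{\left(q \right)} = 474$ ($d{\left(q \right)} = -6 + 3 \cdot 160 = -6 + 480 = 474$)
$\sqrt{u{\left(-50 \right)} + d{\left(61 \right)}} = \sqrt{\left(-50\right)^{2} + 474} = \sqrt{2500 + 474} = \sqrt{2974}$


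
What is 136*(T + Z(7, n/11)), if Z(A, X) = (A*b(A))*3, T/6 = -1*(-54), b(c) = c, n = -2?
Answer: 64056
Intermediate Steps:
T = 324 (T = 6*(-1*(-54)) = 6*54 = 324)
Z(A, X) = 3*A² (Z(A, X) = (A*A)*3 = A²*3 = 3*A²)
136*(T + Z(7, n/11)) = 136*(324 + 3*7²) = 136*(324 + 3*49) = 136*(324 + 147) = 136*471 = 64056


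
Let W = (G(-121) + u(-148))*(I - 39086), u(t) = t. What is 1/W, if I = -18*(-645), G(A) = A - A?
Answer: 1/4066448 ≈ 2.4591e-7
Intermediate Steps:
G(A) = 0
I = 11610
W = 4066448 (W = (0 - 148)*(11610 - 39086) = -148*(-27476) = 4066448)
1/W = 1/4066448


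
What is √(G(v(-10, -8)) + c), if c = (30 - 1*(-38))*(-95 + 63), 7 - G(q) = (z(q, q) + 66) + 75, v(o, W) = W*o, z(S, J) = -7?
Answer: 7*I*√47 ≈ 47.99*I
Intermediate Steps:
G(q) = -127 (G(q) = 7 - ((-7 + 66) + 75) = 7 - (59 + 75) = 7 - 1*134 = 7 - 134 = -127)
c = -2176 (c = (30 + 38)*(-32) = 68*(-32) = -2176)
√(G(v(-10, -8)) + c) = √(-127 - 2176) = √(-2303) = 7*I*√47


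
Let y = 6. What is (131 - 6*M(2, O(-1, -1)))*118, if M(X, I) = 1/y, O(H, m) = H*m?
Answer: 15340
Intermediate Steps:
M(X, I) = 1/6
(131 - 6*M(2, O(-1, -1)))*118 = (131 - 6*1/6)*118 = (131 - 1)*118 = 130*118 = 15340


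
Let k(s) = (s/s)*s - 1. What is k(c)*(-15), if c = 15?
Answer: -210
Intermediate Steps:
k(s) = -1 + s (k(s) = 1*s - 1 = s - 1 = -1 + s)
k(c)*(-15) = (-1 + 15)*(-15) = 14*(-15) = -210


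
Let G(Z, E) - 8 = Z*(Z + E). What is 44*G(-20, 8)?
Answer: 10912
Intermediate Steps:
G(Z, E) = 8 + Z*(E + Z) (G(Z, E) = 8 + Z*(Z + E) = 8 + Z*(E + Z))
44*G(-20, 8) = 44*(8 + (-20)² + 8*(-20)) = 44*(8 + 400 - 160) = 44*248 = 10912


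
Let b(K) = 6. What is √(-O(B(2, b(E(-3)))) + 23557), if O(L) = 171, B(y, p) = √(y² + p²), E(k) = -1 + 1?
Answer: √23386 ≈ 152.92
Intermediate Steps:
E(k) = 0
B(y, p) = √(p² + y²)
√(-O(B(2, b(E(-3)))) + 23557) = √(-1*171 + 23557) = √(-171 + 23557) = √23386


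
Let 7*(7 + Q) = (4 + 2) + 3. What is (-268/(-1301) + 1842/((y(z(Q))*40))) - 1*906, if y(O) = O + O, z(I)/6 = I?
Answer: -3773797449/4163200 ≈ -906.47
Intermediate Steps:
Q = -40/7 (Q = -7 + ((4 + 2) + 3)/7 = -7 + (6 + 3)/7 = -7 + (⅐)*9 = -7 + 9/7 = -40/7 ≈ -5.7143)
z(I) = 6*I
y(O) = 2*O
(-268/(-1301) + 1842/((y(z(Q))*40))) - 1*906 = (-268/(-1301) + 1842/(((2*(6*(-40/7)))*40))) - 1*906 = (-268*(-1/1301) + 1842/(((2*(-240/7))*40))) - 906 = (268/1301 + 1842/((-480/7*40))) - 906 = (268/1301 + 1842/(-19200/7)) - 906 = (268/1301 + 1842*(-7/19200)) - 906 = (268/1301 - 2149/3200) - 906 = -1938249/4163200 - 906 = -3773797449/4163200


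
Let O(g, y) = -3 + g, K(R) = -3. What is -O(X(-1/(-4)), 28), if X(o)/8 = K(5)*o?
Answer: 9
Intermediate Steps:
X(o) = -24*o (X(o) = 8*(-3*o) = -24*o)
-O(X(-1/(-4)), 28) = -(-3 - (-24)/(-4)) = -(-3 - (-24)*(-1)/4) = -(-3 - 24*¼) = -(-3 - 6) = -1*(-9) = 9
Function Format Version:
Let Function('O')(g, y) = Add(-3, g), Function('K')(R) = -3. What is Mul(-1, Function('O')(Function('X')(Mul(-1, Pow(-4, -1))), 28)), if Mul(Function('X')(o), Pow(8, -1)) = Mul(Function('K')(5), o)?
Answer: 9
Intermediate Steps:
Function('X')(o) = Mul(-24, o) (Function('X')(o) = Mul(8, Mul(-3, o)) = Mul(-24, o))
Mul(-1, Function('O')(Function('X')(Mul(-1, Pow(-4, -1))), 28)) = Mul(-1, Add(-3, Mul(-24, Mul(-1, Pow(-4, -1))))) = Mul(-1, Add(-3, Mul(-24, Mul(-1, Rational(-1, 4))))) = Mul(-1, Add(-3, Mul(-24, Rational(1, 4)))) = Mul(-1, Add(-3, -6)) = Mul(-1, -9) = 9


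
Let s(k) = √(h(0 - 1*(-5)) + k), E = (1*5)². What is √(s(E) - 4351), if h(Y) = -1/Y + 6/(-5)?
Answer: √(-108775 + 5*√590)/5 ≈ 65.925*I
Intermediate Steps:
E = 25 (E = 5² = 25)
h(Y) = -6/5 - 1/Y (h(Y) = -1/Y + 6*(-⅕) = -1/Y - 6/5 = -6/5 - 1/Y)
s(k) = √(-7/5 + k) (s(k) = √((-6/5 - 1/(0 - 1*(-5))) + k) = √((-6/5 - 1/(0 + 5)) + k) = √((-6/5 - 1/5) + k) = √((-6/5 - 1*⅕) + k) = √((-6/5 - ⅕) + k) = √(-7/5 + k))
√(s(E) - 4351) = √(√(-35 + 25*25)/5 - 4351) = √(√(-35 + 625)/5 - 4351) = √(√590/5 - 4351) = √(-4351 + √590/5)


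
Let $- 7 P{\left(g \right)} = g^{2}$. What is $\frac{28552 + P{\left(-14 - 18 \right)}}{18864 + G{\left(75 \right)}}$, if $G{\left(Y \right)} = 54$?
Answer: $\frac{33140}{22071} \approx 1.5015$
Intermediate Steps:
$P{\left(g \right)} = - \frac{g^{2}}{7}$
$\frac{28552 + P{\left(-14 - 18 \right)}}{18864 + G{\left(75 \right)}} = \frac{28552 - \frac{\left(-14 - 18\right)^{2}}{7}}{18864 + 54} = \frac{28552 - \frac{\left(-14 - 18\right)^{2}}{7}}{18918} = \left(28552 - \frac{\left(-32\right)^{2}}{7}\right) \frac{1}{18918} = \left(28552 - \frac{1024}{7}\right) \frac{1}{18918} = \frac{198840}{7} \cdot \frac{1}{18918} = \frac{33140}{22071}$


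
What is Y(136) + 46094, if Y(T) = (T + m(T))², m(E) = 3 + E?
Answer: 121719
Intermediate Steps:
Y(T) = (3 + 2*T)² (Y(T) = (T + (3 + T))² = (3 + 2*T)²)
Y(136) + 46094 = (3 + 2*136)² + 46094 = (3 + 272)² + 46094 = 275² + 46094 = 75625 + 46094 = 121719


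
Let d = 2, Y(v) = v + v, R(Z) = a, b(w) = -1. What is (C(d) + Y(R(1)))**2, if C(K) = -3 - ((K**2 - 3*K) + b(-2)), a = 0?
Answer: 0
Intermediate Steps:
R(Z) = 0
Y(v) = 2*v
C(K) = -2 - K**2 + 3*K (C(K) = -3 - ((K**2 - 3*K) - 1) = -3 - (-1 + K**2 - 3*K) = -3 + (1 - K**2 + 3*K) = -2 - K**2 + 3*K)
(C(d) + Y(R(1)))**2 = ((-2 - 1*2**2 + 3*2) + 2*0)**2 = ((-2 - 1*4 + 6) + 0)**2 = ((-2 - 4 + 6) + 0)**2 = (0 + 0)**2 = 0**2 = 0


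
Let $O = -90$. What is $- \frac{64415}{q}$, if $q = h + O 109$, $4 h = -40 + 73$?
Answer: $\frac{257660}{39207} \approx 6.5718$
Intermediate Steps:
$h = \frac{33}{4}$ ($h = \frac{-40 + 73}{4} = \frac{1}{4} \cdot 33 = \frac{33}{4} \approx 8.25$)
$q = - \frac{39207}{4}$ ($q = \frac{33}{4} - 9810 = - \frac{39207}{4} \approx -9801.8$)
$- \frac{64415}{q} = - \frac{64415}{- \frac{39207}{4}} = \left(-64415\right) \left(- \frac{4}{39207}\right) = \frac{257660}{39207}$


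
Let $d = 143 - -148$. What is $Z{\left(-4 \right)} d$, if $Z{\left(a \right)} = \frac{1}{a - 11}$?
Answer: $- \frac{97}{5} \approx -19.4$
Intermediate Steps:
$Z{\left(a \right)} = \frac{1}{-11 + a}$
$d = 291$ ($d = 143 + 148 = 291$)
$Z{\left(-4 \right)} d = \frac{1}{-11 - 4} \cdot 291 = \frac{1}{-15} \cdot 291 = \left(- \frac{1}{15}\right) 291 = - \frac{97}{5}$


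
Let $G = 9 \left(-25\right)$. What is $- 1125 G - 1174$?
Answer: $251951$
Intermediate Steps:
$G = -225$
$- 1125 G - 1174 = \left(-1125\right) \left(-225\right) - 1174 = 253125 - 1174 = 251951$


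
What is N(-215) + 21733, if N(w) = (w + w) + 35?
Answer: 21338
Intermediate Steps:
N(w) = 35 + 2*w (N(w) = 2*w + 35 = 35 + 2*w)
N(-215) + 21733 = (35 + 2*(-215)) + 21733 = (35 - 430) + 21733 = -395 + 21733 = 21338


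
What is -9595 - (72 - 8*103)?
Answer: -8843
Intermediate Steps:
-9595 - (72 - 8*103) = -9595 - (72 - 824) = -9595 - 1*(-752) = -9595 + 752 = -8843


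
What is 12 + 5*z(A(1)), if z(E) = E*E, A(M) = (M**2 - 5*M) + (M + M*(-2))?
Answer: 137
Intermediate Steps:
A(M) = M**2 - 6*M (A(M) = (M**2 - 5*M) + (M - 2*M) = (M**2 - 5*M) - M = M**2 - 6*M)
z(E) = E**2
12 + 5*z(A(1)) = 12 + 5*(1*(-6 + 1))**2 = 12 + 5*(1*(-5))**2 = 12 + 5*(-5)**2 = 12 + 5*25 = 12 + 125 = 137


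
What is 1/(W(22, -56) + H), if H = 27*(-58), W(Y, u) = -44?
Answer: -1/1610 ≈ -0.00062112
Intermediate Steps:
H = -1566
1/(W(22, -56) + H) = 1/(-44 - 1566) = 1/(-1610) = -1/1610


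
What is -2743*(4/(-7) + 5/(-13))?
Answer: 18357/7 ≈ 2622.4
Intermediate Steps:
-2743*(4/(-7) + 5/(-13)) = -2743*(4*(-⅐) + 5*(-1/13)) = -2743*(-4/7 - 5/13) = -2743*(-87/91) = 18357/7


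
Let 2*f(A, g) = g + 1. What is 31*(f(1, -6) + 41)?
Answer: 2387/2 ≈ 1193.5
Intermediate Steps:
f(A, g) = 1/2 + g/2 (f(A, g) = (g + 1)/2 = (1 + g)/2 = 1/2 + g/2)
31*(f(1, -6) + 41) = 31*((1/2 + (1/2)*(-6)) + 41) = 31*((1/2 - 3) + 41) = 31*(-5/2 + 41) = 31*(77/2) = 2387/2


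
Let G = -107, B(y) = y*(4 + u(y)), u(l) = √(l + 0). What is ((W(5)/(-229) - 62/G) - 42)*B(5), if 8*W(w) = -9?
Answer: -40592305/49006 - 40592305*√5/196024 ≈ -1291.4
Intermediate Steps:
u(l) = √l
W(w) = -9/8 (W(w) = (⅛)*(-9) = -9/8)
B(y) = y*(4 + √y)
((W(5)/(-229) - 62/G) - 42)*B(5) = ((-9/8/(-229) - 62/(-107)) - 42)*(5*(4 + √5)) = ((-9/8*(-1/229) - 62*(-1/107)) - 42)*(20 + 5*√5) = ((9/1832 + 62/107) - 42)*(20 + 5*√5) = (114547/196024 - 42)*(20 + 5*√5) = -8118461*(20 + 5*√5)/196024 = -40592305/49006 - 40592305*√5/196024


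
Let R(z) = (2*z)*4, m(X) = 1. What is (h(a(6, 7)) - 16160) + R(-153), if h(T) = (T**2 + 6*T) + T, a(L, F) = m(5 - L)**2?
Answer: -17376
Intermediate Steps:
R(z) = 8*z
a(L, F) = 1 (a(L, F) = 1**2 = 1)
h(T) = T**2 + 7*T
(h(a(6, 7)) - 16160) + R(-153) = (1*(7 + 1) - 16160) + 8*(-153) = (1*8 - 16160) - 1224 = (8 - 16160) - 1224 = -16152 - 1224 = -17376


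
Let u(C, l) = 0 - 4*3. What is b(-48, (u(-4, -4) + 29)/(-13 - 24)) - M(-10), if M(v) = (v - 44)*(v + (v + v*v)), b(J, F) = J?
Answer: 4272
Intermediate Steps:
u(C, l) = -12 (u(C, l) = 0 - 12 = -12)
M(v) = (-44 + v)*(v**2 + 2*v) (M(v) = (-44 + v)*(v + (v + v**2)) = (-44 + v)*(v**2 + 2*v))
b(-48, (u(-4, -4) + 29)/(-13 - 24)) - M(-10) = -48 - (-10)*(-88 + (-10)**2 - 42*(-10)) = -48 - (-10)*(-88 + 100 + 420) = -48 - (-10)*432 = -48 - 1*(-4320) = -48 + 4320 = 4272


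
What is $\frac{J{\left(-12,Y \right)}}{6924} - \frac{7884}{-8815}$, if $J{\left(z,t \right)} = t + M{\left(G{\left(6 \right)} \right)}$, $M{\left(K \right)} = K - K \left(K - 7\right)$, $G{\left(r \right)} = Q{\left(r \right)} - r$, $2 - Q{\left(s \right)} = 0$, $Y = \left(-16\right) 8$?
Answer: $\frac{13259344}{15258765} \approx 0.86897$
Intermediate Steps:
$Y = -128$
$Q{\left(s \right)} = 2$ ($Q{\left(s \right)} = 2 - 0 = 2 + 0 = 2$)
$G{\left(r \right)} = 2 - r$
$M{\left(K \right)} = K - K \left(-7 + K\right)$
$J{\left(z,t \right)} = -48 + t$ ($J{\left(z,t \right)} = t + \left(2 - 6\right) \left(8 - \left(2 - 6\right)\right) = t - 4 \left(8 - -4\right) = t - 4 \left(8 + 4\right) = t - 48 = -48 + t$)
$\frac{J{\left(-12,Y \right)}}{6924} - \frac{7884}{-8815} = \frac{-48 - 128}{6924} - \frac{7884}{-8815} = \left(-176\right) \frac{1}{6924} - - \frac{7884}{8815} = - \frac{44}{1731} + \frac{7884}{8815} = \frac{13259344}{15258765}$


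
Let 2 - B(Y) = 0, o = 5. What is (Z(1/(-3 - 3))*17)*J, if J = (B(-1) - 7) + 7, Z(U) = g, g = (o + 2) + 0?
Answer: 238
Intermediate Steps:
B(Y) = 2 (B(Y) = 2 - 1*0 = 2 + 0 = 2)
g = 7 (g = (5 + 2) + 0 = 7 + 0 = 7)
Z(U) = 7
J = 2 (J = (2 - 7) + 7 = -5 + 7 = 2)
(Z(1/(-3 - 3))*17)*J = (7*17)*2 = 119*2 = 238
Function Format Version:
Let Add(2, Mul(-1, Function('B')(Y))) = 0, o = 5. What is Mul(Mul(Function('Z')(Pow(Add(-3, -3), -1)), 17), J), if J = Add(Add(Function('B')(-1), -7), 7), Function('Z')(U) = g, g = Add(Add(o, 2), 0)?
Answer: 238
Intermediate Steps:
Function('B')(Y) = 2 (Function('B')(Y) = Add(2, Mul(-1, 0)) = Add(2, 0) = 2)
g = 7 (g = Add(Add(5, 2), 0) = Add(7, 0) = 7)
Function('Z')(U) = 7
J = 2 (J = Add(Add(2, -7), 7) = Add(-5, 7) = 2)
Mul(Mul(Function('Z')(Pow(Add(-3, -3), -1)), 17), J) = Mul(Mul(7, 17), 2) = Mul(119, 2) = 238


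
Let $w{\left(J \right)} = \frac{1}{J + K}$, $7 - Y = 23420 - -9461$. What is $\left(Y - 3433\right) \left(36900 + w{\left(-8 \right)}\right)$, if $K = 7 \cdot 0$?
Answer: $- \frac{10717790093}{8} \approx -1.3397 \cdot 10^{9}$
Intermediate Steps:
$Y = -32874$ ($Y = 7 - \left(23420 - -9461\right) = 7 - \left(23420 + 9461\right) = 7 - 32881 = -32874$)
$K = 0$
$w{\left(J \right)} = \frac{1}{J}$ ($w{\left(J \right)} = \frac{1}{J + 0} = \frac{1}{J}$)
$\left(Y - 3433\right) \left(36900 + w{\left(-8 \right)}\right) = \left(-32874 - 3433\right) \left(36900 + \frac{1}{-8}\right) = - 36307 \left(36900 - \frac{1}{8}\right) = \left(-36307\right) \frac{295199}{8} = - \frac{10717790093}{8}$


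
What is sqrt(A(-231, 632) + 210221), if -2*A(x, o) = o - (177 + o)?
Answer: sqrt(841238)/2 ≈ 458.60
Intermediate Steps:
A(x, o) = 177/2 (A(x, o) = -(o - (177 + o))/2 = -(o + (-177 - o))/2 = -1/2*(-177) = 177/2)
sqrt(A(-231, 632) + 210221) = sqrt(177/2 + 210221) = sqrt(420619/2) = sqrt(841238)/2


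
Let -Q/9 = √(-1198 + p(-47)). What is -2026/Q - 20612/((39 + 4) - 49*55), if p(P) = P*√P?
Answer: 5153/663 + 2026/(9*√(-1198 - 47*I*√47)) ≈ 8.6095 + 6.3362*I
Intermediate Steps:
p(P) = P^(3/2)
Q = -9*√(-1198 - 47*I*√47) (Q = -9*√(-1198 + (-47)^(3/2)) = -9*√(-1198 - 47*I*√47) ≈ -41.525 + 314.26*I)
-2026/Q - 20612/((39 + 4) - 49*55) = -2026*(-1/(9*√(-1198 - 47*I*√47))) - 20612/((39 + 4) - 49*55) = -(-2026)/(9*√(-1198 - 47*I*√47)) - 20612/(43 - 2695) = 2026/(9*√(-1198 - 47*I*√47)) - 20612/(-2652) = 2026/(9*√(-1198 - 47*I*√47)) - 20612*(-1/2652) = 2026/(9*√(-1198 - 47*I*√47)) + 5153/663 = 5153/663 + 2026/(9*√(-1198 - 47*I*√47))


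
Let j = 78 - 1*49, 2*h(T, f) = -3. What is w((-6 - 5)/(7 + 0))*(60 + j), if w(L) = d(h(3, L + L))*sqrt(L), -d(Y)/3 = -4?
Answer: 1068*I*sqrt(77)/7 ≈ 1338.8*I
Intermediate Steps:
h(T, f) = -3/2 (h(T, f) = (1/2)*(-3) = -3/2)
d(Y) = 12 (d(Y) = -3*(-4) = 12)
w(L) = 12*sqrt(L)
j = 29 (j = 78 - 49 = 29)
w((-6 - 5)/(7 + 0))*(60 + j) = (12*sqrt((-6 - 5)/(7 + 0)))*(60 + 29) = (12*sqrt(-11/7))*89 = (12*(I*sqrt(77)/7))*89 = (12*I*sqrt(77)/7)*89 = 1068*I*sqrt(77)/7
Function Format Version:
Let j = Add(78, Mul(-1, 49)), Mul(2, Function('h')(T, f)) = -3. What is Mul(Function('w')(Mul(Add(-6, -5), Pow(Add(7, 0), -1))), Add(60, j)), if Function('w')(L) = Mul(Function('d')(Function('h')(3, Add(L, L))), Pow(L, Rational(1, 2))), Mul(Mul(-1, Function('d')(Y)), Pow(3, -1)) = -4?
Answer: Mul(Rational(1068, 7), I, Pow(77, Rational(1, 2))) ≈ Mul(1338.8, I)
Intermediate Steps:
Function('h')(T, f) = Rational(-3, 2) (Function('h')(T, f) = Mul(Rational(1, 2), -3) = Rational(-3, 2))
Function('d')(Y) = 12 (Function('d')(Y) = Mul(-3, -4) = 12)
Function('w')(L) = Mul(12, Pow(L, Rational(1, 2)))
j = 29 (j = Add(78, -49) = 29)
Mul(Function('w')(Mul(Add(-6, -5), Pow(Add(7, 0), -1))), Add(60, j)) = Mul(Mul(12, Pow(Mul(Add(-6, -5), Pow(Add(7, 0), -1)), Rational(1, 2))), Add(60, 29)) = Mul(Mul(12, Pow(Mul(-11, Pow(7, -1)), Rational(1, 2))), 89) = Mul(Mul(12, Pow(Mul(-11, Rational(1, 7)), Rational(1, 2))), 89) = Mul(Mul(12, Pow(Rational(-11, 7), Rational(1, 2))), 89) = Mul(Mul(12, Mul(Rational(1, 7), I, Pow(77, Rational(1, 2)))), 89) = Mul(Mul(Rational(12, 7), I, Pow(77, Rational(1, 2))), 89) = Mul(Rational(1068, 7), I, Pow(77, Rational(1, 2)))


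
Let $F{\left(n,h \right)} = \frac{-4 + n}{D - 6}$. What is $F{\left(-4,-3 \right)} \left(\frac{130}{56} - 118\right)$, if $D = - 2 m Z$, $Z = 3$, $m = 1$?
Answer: $- \frac{3239}{42} \approx -77.119$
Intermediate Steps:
$D = -6$ ($D = \left(-2\right) 1 \cdot 3 = \left(-2\right) 3 = -6$)
$F{\left(n,h \right)} = \frac{1}{3} - \frac{n}{12}$ ($F{\left(n,h \right)} = \frac{-4 + n}{-6 - 6} = \frac{-4 + n}{-12} = \left(-4 + n\right) \left(- \frac{1}{12}\right) = \frac{1}{3} - \frac{n}{12}$)
$F{\left(-4,-3 \right)} \left(\frac{130}{56} - 118\right) = \left(\frac{1}{3} - - \frac{1}{3}\right) \left(\frac{130}{56} - 118\right) = \left(\frac{1}{3} + \frac{1}{3}\right) \left(130 \cdot \frac{1}{56} - 118\right) = \frac{2 \left(\frac{65}{28} - 118\right)}{3} = \frac{2}{3} \left(- \frac{3239}{28}\right) = - \frac{3239}{42}$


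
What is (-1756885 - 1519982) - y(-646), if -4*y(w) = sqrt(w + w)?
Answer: -3276867 + I*sqrt(323)/2 ≈ -3.2769e+6 + 8.9861*I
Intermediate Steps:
y(w) = -sqrt(2)*sqrt(w)/4 (y(w) = -sqrt(w + w)/4 = -sqrt(2)*sqrt(w)/4)
(-1756885 - 1519982) - y(-646) = (-1756885 - 1519982) - (-1)*sqrt(2)*sqrt(-646)/4 = -3276867 - (-1)*sqrt(2)*I*sqrt(646)/4 = -3276867 - (-1)*I*sqrt(323)/2 = -3276867 + I*sqrt(323)/2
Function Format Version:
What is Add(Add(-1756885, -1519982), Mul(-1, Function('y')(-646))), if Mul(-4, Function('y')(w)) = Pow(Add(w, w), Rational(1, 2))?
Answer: Add(-3276867, Mul(Rational(1, 2), I, Pow(323, Rational(1, 2)))) ≈ Add(-3.2769e+6, Mul(8.9861, I))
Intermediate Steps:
Function('y')(w) = Mul(Rational(-1, 4), Pow(2, Rational(1, 2)), Pow(w, Rational(1, 2))) (Function('y')(w) = Mul(Rational(-1, 4), Pow(Add(w, w), Rational(1, 2))) = Mul(Rational(-1, 4), Pow(Mul(2, w), Rational(1, 2))) = Mul(Rational(-1, 4), Mul(Pow(2, Rational(1, 2)), Pow(w, Rational(1, 2)))) = Mul(Rational(-1, 4), Pow(2, Rational(1, 2)), Pow(w, Rational(1, 2))))
Add(Add(-1756885, -1519982), Mul(-1, Function('y')(-646))) = Add(Add(-1756885, -1519982), Mul(-1, Mul(Rational(-1, 4), Pow(2, Rational(1, 2)), Pow(-646, Rational(1, 2))))) = Add(-3276867, Mul(-1, Mul(Rational(-1, 4), Pow(2, Rational(1, 2)), Mul(I, Pow(646, Rational(1, 2)))))) = Add(-3276867, Mul(-1, Mul(Rational(-1, 2), I, Pow(323, Rational(1, 2))))) = Add(-3276867, Mul(Rational(1, 2), I, Pow(323, Rational(1, 2))))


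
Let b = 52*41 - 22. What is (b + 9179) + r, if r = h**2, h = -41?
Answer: 12970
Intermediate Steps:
b = 2110 (b = 2132 - 22 = 2110)
r = 1681 (r = (-41)**2 = 1681)
(b + 9179) + r = (2110 + 9179) + 1681 = 11289 + 1681 = 12970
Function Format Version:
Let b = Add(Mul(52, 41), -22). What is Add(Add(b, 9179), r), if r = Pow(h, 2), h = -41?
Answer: 12970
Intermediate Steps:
b = 2110 (b = Add(2132, -22) = 2110)
r = 1681 (r = Pow(-41, 2) = 1681)
Add(Add(b, 9179), r) = Add(Add(2110, 9179), 1681) = Add(11289, 1681) = 12970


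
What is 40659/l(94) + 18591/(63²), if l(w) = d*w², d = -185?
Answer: 10076196163/2162655180 ≈ 4.6592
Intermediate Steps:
l(w) = -185*w²
40659/l(94) + 18591/(63²) = 40659/((-185*94²)) + 18591/(63²) = 40659/((-185*8836)) + 18591/3969 = 40659/(-1634660) + 18591*(1/3969) = 40659*(-1/1634660) + 6197/1323 = -40659/1634660 + 6197/1323 = 10076196163/2162655180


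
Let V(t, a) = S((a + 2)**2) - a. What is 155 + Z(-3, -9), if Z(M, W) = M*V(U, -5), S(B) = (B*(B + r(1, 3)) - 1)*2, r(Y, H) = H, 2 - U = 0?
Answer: -502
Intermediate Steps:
U = 2 (U = 2 - 1*0 = 2 + 0 = 2)
S(B) = -2 + 2*B*(3 + B) (S(B) = (B*(B + 3) - 1)*2 = (B*(3 + B) - 1)*2 = (-1 + B*(3 + B))*2 = -2 + 2*B*(3 + B))
V(t, a) = -2 - a + 2*(2 + a)**4 + 6*(2 + a)**2 (V(t, a) = (-2 + 2*((a + 2)**2)**2 + 6*(a + 2)**2) - a = (-2 + 2*((2 + a)**2)**2 + 6*(2 + a)**2) - a = (-2 + 2*(2 + a)**4 + 6*(2 + a)**2) - a = -2 - a + 2*(2 + a)**4 + 6*(2 + a)**2)
Z(M, W) = 219*M (Z(M, W) = M*(-2 - 1*(-5) + 2*(2 - 5)**4 + 6*(2 - 5)**2) = M*(-2 + 5 + 2*(-3)**4 + 6*(-3)**2) = M*(-2 + 5 + 2*81 + 6*9) = M*(-2 + 5 + 162 + 54) = M*219 = 219*M)
155 + Z(-3, -9) = 155 + 219*(-3) = 155 - 657 = -502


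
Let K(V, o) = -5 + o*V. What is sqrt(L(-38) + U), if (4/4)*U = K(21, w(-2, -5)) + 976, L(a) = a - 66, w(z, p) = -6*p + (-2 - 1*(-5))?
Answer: 2*sqrt(390) ≈ 39.497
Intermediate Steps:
w(z, p) = 3 - 6*p (w(z, p) = -6*p + (-2 + 5) = -6*p + 3 = 3 - 6*p)
L(a) = -66 + a
K(V, o) = -5 + V*o
U = 1664 (U = (-5 + 21*(3 - 6*(-5))) + 976 = (-5 + 21*(3 + 30)) + 976 = (-5 + 21*33) + 976 = (-5 + 693) + 976 = 688 + 976 = 1664)
sqrt(L(-38) + U) = sqrt((-66 - 38) + 1664) = sqrt(-104 + 1664) = sqrt(1560) = 2*sqrt(390)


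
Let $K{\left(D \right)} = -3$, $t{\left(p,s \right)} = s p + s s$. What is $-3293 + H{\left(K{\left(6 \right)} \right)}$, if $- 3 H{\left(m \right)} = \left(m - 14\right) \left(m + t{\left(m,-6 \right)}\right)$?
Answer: $-3004$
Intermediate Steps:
$t{\left(p,s \right)} = s^{2} + p s$ ($t{\left(p,s \right)} = p s + s^{2} = s^{2} + p s$)
$H{\left(m \right)} = - \frac{\left(-14 + m\right) \left(36 - 5 m\right)}{3}$ ($H{\left(m \right)} = - \frac{\left(m - 14\right) \left(m - 6 \left(m - 6\right)\right)}{3} = - \frac{\left(-14 + m\right) \left(m - 6 \left(-6 + m\right)\right)}{3} = - \frac{\left(-14 + m\right) \left(m - \left(-36 + 6 m\right)\right)}{3} = - \frac{\left(-14 + m\right) \left(36 - 5 m\right)}{3}$)
$-3293 + H{\left(K{\left(6 \right)} \right)} = -3293 + \left(168 - -106 + \frac{5 \left(-3\right)^{2}}{3}\right) = -3293 + \left(168 + 106 + \frac{5}{3} \cdot 9\right) = -3293 + \left(168 + 106 + 15\right) = -3293 + 289 = -3004$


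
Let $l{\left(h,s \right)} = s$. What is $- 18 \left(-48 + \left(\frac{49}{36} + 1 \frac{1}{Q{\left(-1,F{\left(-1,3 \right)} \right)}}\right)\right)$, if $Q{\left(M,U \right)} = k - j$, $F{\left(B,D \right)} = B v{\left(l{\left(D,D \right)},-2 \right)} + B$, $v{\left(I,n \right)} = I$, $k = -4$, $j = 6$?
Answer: $\frac{8413}{10} \approx 841.3$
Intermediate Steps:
$F{\left(B,D \right)} = B + B D$ ($F{\left(B,D \right)} = B D + B = B + B D$)
$Q{\left(M,U \right)} = -10$ ($Q{\left(M,U \right)} = -4 - 6 = -10$)
$- 18 \left(-48 + \left(\frac{49}{36} + 1 \frac{1}{Q{\left(-1,F{\left(-1,3 \right)} \right)}}\right)\right) = - 18 \left(-48 + \left(\frac{49}{36} + 1 \frac{1}{-10}\right)\right) = - 18 \left(-48 + \left(49 \cdot \frac{1}{36} + 1 \left(- \frac{1}{10}\right)\right)\right) = - 18 \left(-48 + \left(\frac{49}{36} - \frac{1}{10}\right)\right) = - 18 \left(-48 + \frac{227}{180}\right) = \left(-18\right) \left(- \frac{8413}{180}\right) = \frac{8413}{10}$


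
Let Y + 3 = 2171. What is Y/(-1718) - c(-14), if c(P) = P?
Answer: 10942/859 ≈ 12.738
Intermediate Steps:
Y = 2168 (Y = -3 + 2171 = 2168)
Y/(-1718) - c(-14) = 2168/(-1718) - 1*(-14) = 2168*(-1/1718) + 14 = -1084/859 + 14 = 10942/859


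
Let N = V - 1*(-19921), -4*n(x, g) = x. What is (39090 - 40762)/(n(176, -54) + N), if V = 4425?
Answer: -836/12151 ≈ -0.068801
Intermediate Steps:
n(x, g) = -x/4
N = 24346 (N = 4425 - 1*(-19921) = 4425 + 19921 = 24346)
(39090 - 40762)/(n(176, -54) + N) = (39090 - 40762)/(-1/4*176 + 24346) = -1672/(-44 + 24346) = -1672/24302 = -1672*1/24302 = -836/12151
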